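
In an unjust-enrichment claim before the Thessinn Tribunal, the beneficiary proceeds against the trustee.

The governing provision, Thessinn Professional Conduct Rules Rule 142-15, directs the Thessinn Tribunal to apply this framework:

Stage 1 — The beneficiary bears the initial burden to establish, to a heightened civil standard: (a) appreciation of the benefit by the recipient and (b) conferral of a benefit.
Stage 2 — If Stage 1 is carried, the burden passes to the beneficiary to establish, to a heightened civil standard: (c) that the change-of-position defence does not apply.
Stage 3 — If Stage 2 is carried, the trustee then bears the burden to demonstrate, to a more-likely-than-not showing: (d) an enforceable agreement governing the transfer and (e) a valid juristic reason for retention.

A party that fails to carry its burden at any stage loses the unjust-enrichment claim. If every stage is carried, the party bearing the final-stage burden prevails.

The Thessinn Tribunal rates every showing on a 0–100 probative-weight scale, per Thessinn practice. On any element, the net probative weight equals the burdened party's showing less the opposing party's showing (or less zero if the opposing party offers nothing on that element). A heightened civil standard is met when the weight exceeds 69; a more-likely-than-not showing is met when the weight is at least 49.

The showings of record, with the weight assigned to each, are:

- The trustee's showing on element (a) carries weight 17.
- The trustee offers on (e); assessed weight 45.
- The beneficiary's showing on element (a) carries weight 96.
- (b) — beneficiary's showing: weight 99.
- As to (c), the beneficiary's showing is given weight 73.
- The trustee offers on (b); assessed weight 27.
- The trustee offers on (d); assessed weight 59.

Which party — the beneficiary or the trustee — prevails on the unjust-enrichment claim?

beneficiary

At Stage 1 the beneficiary must meet a heightened civil standard (weight exceeds 69): on (a) the weight is 96 less the opposing 17 gives net 79, which does exceed 69, so (a) meets the standard; on (b) the weight is 99 less the opposing 27 gives net 72, > 69, so (b) meets the standard.
  Stage 1 is satisfied; the beneficiary continues to bear the burden.
At Stage 2 the beneficiary must meet a heightened civil standard (weight exceeds 69): on (c) the weight is 73, which does exceed 69, so (c) meets the standard.
  The beneficiary carries Stage 2; the trustee now bears the burden.
At Stage 3 the trustee must meet a more-likely-than-not showing (weight is at least 49): on (d) the weight is 59, ≥ 49, so (d) meets the standard; on (e) the weight is 45, < 49, so (e) does not meet the standard.
  Not every element is met, so the trustee fails to carry Stage 3.
The beneficiary prevails.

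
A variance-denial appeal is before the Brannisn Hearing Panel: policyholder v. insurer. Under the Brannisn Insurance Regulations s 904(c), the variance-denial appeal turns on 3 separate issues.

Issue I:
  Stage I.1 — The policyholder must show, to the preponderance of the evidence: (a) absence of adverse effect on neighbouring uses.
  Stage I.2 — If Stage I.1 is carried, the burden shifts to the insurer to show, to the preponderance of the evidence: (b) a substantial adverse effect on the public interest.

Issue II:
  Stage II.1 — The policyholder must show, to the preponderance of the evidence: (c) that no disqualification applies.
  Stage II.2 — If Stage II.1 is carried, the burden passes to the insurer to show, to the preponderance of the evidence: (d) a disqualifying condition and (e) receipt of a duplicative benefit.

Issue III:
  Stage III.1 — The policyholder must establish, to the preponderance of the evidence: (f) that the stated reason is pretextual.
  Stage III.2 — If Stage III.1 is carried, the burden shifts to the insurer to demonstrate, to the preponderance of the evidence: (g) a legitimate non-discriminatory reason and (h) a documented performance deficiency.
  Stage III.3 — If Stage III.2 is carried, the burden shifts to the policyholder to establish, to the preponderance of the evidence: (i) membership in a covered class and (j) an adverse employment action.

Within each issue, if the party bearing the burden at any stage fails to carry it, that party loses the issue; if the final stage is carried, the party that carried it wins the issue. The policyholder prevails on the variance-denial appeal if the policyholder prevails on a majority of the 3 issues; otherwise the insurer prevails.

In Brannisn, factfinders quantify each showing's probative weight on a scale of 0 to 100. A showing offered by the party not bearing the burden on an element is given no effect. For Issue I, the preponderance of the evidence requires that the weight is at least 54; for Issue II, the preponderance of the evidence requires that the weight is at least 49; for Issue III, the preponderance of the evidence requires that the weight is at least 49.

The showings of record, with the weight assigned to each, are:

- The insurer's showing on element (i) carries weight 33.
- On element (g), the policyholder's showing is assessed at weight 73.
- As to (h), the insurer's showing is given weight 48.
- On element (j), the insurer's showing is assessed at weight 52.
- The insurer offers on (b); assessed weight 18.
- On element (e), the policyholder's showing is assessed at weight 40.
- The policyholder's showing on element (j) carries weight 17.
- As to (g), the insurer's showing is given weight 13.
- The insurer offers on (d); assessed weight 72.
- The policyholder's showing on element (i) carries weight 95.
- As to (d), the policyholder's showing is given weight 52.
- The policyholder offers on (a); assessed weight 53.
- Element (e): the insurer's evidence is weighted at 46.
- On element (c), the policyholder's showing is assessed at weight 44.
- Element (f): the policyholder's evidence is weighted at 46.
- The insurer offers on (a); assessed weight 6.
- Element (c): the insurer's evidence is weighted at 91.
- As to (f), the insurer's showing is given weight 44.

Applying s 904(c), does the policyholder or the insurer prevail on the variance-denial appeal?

— Issue I —
At Stage I.1 the policyholder must meet the preponderance of the evidence (weight is at least 54): on (a) the weight is 53 (the insurer's 6 is given no effect), which does not reach 54, so (a) does not meet the standard.
  Not every element is met, so the policyholder fails to carry Stage I.1.
The insurer prevails on this issue.
— Issue II —
At Stage II.1 the policyholder must meet the preponderance of the evidence (weight is at least 49): on (c) the weight is 44 (the insurer's 91 is given no effect), < 49, so (c) does not meet the standard.
  Stage II.1 not carried; the policyholder fails its burden.
So the insurer prevails on this issue.
— Issue III —
Stage III.1 (policyholder, the preponderance of the evidence, weight is at least 49): (f) 46 (insurer's 44 disregarded) < 49 — fails.
  Stage III.1 not carried; the policyholder fails its burden.
So the insurer prevails on this issue.
Per-issue: Issue I → insurer; Issue II → insurer; Issue III → insurer. The policyholder must prevail on a majority of issues; overall, the insurer prevails.

insurer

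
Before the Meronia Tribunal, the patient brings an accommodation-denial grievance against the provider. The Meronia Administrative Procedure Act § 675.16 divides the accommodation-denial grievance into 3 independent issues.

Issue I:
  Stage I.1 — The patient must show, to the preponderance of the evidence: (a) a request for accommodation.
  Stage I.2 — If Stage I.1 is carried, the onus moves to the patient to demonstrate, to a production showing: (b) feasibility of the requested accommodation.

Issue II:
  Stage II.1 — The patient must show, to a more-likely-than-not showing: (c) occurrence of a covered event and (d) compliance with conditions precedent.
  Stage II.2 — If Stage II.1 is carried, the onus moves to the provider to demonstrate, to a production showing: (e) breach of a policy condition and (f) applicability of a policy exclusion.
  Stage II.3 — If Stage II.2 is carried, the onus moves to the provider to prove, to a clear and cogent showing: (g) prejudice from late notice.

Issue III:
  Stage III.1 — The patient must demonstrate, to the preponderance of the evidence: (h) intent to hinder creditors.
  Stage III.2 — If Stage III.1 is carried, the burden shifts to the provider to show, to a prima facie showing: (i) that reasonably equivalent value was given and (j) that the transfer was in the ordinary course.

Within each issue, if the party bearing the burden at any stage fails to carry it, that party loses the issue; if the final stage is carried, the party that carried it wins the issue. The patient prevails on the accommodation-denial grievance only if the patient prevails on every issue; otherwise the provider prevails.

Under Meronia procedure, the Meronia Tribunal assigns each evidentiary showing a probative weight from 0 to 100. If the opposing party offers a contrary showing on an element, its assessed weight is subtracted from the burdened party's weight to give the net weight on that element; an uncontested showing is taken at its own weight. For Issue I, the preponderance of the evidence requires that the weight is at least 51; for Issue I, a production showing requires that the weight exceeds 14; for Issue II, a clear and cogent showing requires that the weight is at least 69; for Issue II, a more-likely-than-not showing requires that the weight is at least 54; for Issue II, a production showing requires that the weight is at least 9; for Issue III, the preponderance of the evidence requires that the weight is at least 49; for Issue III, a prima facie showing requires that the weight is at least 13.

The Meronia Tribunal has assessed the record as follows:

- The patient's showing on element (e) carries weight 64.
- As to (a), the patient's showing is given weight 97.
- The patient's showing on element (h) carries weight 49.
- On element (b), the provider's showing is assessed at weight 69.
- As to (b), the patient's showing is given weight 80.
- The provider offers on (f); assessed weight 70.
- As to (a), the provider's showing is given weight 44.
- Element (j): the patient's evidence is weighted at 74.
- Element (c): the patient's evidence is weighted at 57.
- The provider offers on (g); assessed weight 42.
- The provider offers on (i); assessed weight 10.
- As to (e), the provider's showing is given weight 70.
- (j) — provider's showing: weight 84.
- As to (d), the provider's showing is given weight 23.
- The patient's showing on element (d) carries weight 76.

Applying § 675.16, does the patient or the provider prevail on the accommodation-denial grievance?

provider

— Issue I —
At Stage I.1 the patient must meet the preponderance of the evidence (weight is at least 51): on (a) the weight is 97 less the opposing 44 gives net 53, which does reach 51, so (a) meets the standard.
  Stage I.1 carried; the burden remains with the patient.
At Stage I.2 the patient must meet a production showing (weight exceeds 14): on (b) the weight is 80 less the opposing 69 gives net 11, ≤ 14, so (b) does not meet the standard.
  Not every element is met, so the patient fails to carry Stage I.2.
The provider prevails on this issue.
— Issue II —
At Stage II.1 the patient must meet a more-likely-than-not showing (weight is at least 54): on (c) the weight is 57, which does reach 54, so (c) meets the standard; on (d) the weight is 76 less the opposing 23 gives net 53, which does not reach 54, so (d) does not meet the standard.
  Stage II.1 not carried; the patient fails its burden.
The provider prevails on this issue.
— Issue III —
Stage III.1 (patient, the preponderance of the evidence, weight is at least 49): (h) 49 ≥ 49 — meets.
  The patient carries Stage III.1; the provider now bears the burden.
Stage III.2 (provider, a prima facie showing, weight is at least 13): (i) 10 < 13 — fails; (j) net 84−74=10 < 13 — fails.
  Not every element is met, so the provider fails to carry Stage III.2.
The patient prevails on this issue.
Per-issue: Issue I → provider; Issue II → provider; Issue III → patient. The patient must prevail on every issue; overall, the provider prevails.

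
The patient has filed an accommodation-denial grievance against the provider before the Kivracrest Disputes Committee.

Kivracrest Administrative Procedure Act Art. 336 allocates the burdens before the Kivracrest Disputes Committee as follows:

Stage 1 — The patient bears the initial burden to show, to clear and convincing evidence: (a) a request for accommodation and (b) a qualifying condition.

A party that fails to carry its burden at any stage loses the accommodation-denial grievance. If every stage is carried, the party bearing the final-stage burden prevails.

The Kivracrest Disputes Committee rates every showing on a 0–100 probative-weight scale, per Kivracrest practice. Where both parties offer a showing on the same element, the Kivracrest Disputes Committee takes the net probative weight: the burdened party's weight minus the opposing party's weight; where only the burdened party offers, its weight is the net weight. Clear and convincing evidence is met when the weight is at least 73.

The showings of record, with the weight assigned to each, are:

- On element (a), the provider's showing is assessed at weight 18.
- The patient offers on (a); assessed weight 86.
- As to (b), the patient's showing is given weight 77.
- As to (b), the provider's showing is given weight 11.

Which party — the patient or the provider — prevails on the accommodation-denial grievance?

provider

At Stage 1 the patient must meet clear and convincing evidence (weight is at least 73): on (a) the weight is 86 less the opposing 18 gives net 68, < 73, so (a) does not meet the standard; on (b) the weight is 77 less the opposing 11 gives net 66, which does not reach 73, so (b) does not meet the standard.
  Not every element is met, so the patient fails to carry Stage 1.
The analysis ends at Stage 1; the provider prevails.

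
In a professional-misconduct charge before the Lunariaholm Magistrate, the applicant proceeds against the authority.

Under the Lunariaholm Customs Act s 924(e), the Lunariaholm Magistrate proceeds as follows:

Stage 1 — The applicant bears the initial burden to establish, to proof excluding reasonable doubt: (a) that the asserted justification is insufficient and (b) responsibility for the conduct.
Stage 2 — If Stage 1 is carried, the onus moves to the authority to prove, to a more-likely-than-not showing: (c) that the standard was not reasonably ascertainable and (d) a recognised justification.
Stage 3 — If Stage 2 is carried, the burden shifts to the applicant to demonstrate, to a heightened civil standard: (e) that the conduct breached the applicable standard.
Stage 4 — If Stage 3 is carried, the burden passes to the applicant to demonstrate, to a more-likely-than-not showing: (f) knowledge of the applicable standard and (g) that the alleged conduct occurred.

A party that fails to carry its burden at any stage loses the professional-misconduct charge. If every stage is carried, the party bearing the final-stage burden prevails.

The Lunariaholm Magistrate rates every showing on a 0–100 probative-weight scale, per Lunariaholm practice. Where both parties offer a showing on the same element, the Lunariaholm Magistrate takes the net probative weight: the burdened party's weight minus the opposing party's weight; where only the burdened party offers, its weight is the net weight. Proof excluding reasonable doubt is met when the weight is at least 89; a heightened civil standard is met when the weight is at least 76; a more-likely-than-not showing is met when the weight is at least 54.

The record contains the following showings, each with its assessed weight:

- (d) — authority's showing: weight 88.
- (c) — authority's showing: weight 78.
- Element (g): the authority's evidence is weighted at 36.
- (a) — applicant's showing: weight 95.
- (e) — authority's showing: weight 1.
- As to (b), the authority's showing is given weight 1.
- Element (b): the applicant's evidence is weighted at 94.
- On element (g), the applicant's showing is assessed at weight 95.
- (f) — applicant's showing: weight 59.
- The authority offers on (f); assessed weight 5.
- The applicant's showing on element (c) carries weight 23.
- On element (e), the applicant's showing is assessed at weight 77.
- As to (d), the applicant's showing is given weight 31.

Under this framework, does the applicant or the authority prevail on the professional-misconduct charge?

applicant

At Stage 1 the applicant must meet proof excluding reasonable doubt (weight is at least 89): on (a) the weight is 95, which does reach 89, so (a) meets the standard; on (b) the weight is 94 less the opposing 1 gives net 93, which does reach 89, so (b) meets the standard.
  The applicant carries Stage 1; the authority now bears the burden.
At Stage 2 the authority must meet a more-likely-than-not showing (weight is at least 54): on (c) the weight is 78 less the opposing 23 gives net 55, which does reach 54, so (c) meets the standard; on (d) the weight is 88 less the opposing 31 gives net 57, which does reach 54, so (d) meets the standard.
  All elements met. The burden passes to the applicant.
At Stage 3 the applicant must meet a heightened civil standard (weight is at least 76): on (e) the weight is 77 less the opposing 1 gives net 76, which does reach 76, so (e) meets the standard.
  Stage 3 is satisfied; the applicant continues to bear the burden.
At Stage 4 the applicant must meet a more-likely-than-not showing (weight is at least 54): on (f) the weight is 59 less the opposing 5 gives net 54, ≥ 54, so (f) meets the standard; on (g) the weight is 95 less the opposing 36 gives net 59, which does reach 54, so (g) meets the standard.
  All elements met at the final stage.
Every stage carried; the applicant prevails.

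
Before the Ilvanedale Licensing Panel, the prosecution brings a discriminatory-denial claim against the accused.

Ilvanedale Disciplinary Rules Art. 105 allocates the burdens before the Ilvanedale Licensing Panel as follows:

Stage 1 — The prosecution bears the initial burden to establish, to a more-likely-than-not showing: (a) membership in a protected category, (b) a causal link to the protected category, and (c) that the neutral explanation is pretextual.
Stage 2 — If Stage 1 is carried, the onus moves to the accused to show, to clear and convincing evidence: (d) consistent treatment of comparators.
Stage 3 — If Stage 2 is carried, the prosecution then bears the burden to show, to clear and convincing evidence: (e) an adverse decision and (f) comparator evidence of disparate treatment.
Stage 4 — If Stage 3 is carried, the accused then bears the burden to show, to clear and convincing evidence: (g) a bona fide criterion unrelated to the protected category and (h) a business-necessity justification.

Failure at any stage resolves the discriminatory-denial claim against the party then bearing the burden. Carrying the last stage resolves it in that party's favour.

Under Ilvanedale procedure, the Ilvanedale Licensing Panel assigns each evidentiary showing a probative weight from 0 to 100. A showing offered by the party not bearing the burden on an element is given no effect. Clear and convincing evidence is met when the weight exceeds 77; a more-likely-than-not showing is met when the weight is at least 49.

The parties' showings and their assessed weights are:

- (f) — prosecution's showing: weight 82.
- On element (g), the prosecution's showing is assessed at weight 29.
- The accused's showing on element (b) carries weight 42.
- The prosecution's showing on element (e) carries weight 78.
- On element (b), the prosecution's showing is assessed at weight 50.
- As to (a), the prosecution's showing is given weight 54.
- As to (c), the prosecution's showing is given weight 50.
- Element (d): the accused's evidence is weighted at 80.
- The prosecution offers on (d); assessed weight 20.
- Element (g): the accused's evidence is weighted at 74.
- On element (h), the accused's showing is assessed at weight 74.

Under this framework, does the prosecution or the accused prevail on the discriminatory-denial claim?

Stage 1 (prosecution, a more-likely-than-not showing, weight is at least 49): (a) 54 ≥ 49 — meets; (b) 50 (accused's 42 disregarded) ≥ 49 — meets; (c) 50 ≥ 49 — meets.
  Stage 1 is satisfied; the onus moves to the accused.
Stage 2 (accused, clear and convincing evidence, weight exceeds 77): (d) 80 (prosecution's 20 disregarded) > 77 — meets.
  The accused carries Stage 2; the prosecution now bears the burden.
Stage 3 (prosecution, clear and convincing evidence, weight exceeds 77): (e) 78 > 77 — meets; (f) 82 > 77 — meets.
  All elements met. The burden passes to the accused.
Stage 4 (accused, clear and convincing evidence, weight exceeds 77): (g) 74 (prosecution's 29 disregarded) ≤ 77 — fails; (h) 74 ≤ 77 — fails.
  Not every element is met, so the accused fails to carry Stage 4.
So the prosecution prevails.

prosecution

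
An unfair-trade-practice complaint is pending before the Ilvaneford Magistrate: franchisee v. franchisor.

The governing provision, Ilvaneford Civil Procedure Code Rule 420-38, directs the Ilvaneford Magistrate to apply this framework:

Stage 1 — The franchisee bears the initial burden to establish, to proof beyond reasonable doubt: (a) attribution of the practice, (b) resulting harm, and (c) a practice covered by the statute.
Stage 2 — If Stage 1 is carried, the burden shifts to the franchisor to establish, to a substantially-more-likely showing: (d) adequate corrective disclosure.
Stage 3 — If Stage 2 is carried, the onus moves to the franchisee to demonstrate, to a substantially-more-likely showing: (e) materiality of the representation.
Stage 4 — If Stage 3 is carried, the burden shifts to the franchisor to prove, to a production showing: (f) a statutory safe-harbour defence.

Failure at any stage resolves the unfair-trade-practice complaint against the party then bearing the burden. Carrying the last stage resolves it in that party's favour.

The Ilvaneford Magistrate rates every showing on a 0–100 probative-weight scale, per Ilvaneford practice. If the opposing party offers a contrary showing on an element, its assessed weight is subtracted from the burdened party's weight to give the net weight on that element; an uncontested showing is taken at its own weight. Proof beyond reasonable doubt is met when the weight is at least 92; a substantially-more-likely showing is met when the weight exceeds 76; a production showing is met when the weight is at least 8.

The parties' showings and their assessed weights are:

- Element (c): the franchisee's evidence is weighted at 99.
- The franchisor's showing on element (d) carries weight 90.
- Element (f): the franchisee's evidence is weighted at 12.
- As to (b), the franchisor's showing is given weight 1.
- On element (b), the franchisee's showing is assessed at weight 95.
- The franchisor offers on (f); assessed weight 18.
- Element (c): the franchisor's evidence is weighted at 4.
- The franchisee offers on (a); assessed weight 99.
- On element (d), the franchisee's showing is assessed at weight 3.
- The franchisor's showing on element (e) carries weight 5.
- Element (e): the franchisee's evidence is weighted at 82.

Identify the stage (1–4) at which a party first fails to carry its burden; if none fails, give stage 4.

At Stage 1 the franchisee must meet proof beyond reasonable doubt (weight is at least 92): on (a) the weight is 99, which does reach 92, so (a) meets the standard; on (b) the weight is 95 less the opposing 1 gives net 94, which does reach 92, so (b) meets the standard; on (c) the weight is 99 less the opposing 4 gives net 95, ≥ 92, so (c) meets the standard.
  All elements met. The burden passes to the franchisor.
At Stage 2 the franchisor must meet a substantially-more-likely showing (weight exceeds 76): on (d) the weight is 90 less the opposing 3 gives net 87, > 76, so (d) meets the standard.
  All elements met. The burden passes to the franchisee.
At Stage 3 the franchisee must meet a substantially-more-likely showing (weight exceeds 76): on (e) the weight is 82 less the opposing 5 gives net 77, which does exceed 76, so (e) meets the standard.
  Stage 3 carried; the burden shifts to the franchisor.
At Stage 4 the franchisor must meet a production showing (weight is at least 8): on (f) the weight is 18 less the opposing 12 gives net 6, < 8, so (f) does not meet the standard.
  The franchisor does not carry Stage 4.
So the franchisee prevails.

stage 4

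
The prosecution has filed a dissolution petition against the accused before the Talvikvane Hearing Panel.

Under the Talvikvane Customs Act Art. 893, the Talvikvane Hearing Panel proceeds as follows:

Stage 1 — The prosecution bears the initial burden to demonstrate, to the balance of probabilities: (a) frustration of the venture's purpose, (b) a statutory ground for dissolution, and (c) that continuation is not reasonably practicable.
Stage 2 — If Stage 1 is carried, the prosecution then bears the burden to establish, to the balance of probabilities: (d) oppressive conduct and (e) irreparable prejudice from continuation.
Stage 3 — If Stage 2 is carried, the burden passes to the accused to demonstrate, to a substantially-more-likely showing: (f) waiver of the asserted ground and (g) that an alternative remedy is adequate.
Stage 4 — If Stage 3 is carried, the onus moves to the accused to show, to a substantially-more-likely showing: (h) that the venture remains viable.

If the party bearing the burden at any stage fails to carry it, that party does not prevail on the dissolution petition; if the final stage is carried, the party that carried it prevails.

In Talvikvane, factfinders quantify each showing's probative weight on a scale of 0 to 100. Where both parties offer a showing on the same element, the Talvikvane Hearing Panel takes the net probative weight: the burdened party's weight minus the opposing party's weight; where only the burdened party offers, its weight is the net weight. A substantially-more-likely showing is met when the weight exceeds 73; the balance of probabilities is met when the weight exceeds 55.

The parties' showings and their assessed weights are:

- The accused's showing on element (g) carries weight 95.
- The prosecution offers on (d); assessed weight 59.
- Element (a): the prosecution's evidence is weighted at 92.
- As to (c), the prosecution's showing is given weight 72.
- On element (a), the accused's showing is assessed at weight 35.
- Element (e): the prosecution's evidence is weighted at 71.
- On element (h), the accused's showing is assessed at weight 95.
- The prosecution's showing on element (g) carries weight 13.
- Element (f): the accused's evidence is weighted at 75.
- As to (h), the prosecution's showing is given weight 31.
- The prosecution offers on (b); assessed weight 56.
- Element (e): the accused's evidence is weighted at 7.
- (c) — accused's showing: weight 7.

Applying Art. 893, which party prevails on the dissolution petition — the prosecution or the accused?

Stage 1 (prosecution, the balance of probabilities, weight exceeds 55): (a) net 92−35=57 > 55 — meets; (b) 56 > 55 — meets; (c) net 72−7=65 > 55 — meets.
  All elements met. The prosecution retains the burden for Stage 2.
Stage 2 (prosecution, the balance of probabilities, weight exceeds 55): (d) 59 > 55 — meets; (e) net 71−7=64 > 55 — meets.
  All elements met. The burden passes to the accused.
Stage 3 (accused, a substantially-more-likely showing, weight exceeds 73): (f) 75 > 73 — meets; (g) net 95−13=82 > 73 — meets.
  All elements met. The accused retains the burden for Stage 4.
Stage 4 (accused, a substantially-more-likely showing, weight exceeds 73): (h) net 95−31=64 ≤ 73 — fails.
  The accused does not carry Stage 4.
So the prosecution prevails.

prosecution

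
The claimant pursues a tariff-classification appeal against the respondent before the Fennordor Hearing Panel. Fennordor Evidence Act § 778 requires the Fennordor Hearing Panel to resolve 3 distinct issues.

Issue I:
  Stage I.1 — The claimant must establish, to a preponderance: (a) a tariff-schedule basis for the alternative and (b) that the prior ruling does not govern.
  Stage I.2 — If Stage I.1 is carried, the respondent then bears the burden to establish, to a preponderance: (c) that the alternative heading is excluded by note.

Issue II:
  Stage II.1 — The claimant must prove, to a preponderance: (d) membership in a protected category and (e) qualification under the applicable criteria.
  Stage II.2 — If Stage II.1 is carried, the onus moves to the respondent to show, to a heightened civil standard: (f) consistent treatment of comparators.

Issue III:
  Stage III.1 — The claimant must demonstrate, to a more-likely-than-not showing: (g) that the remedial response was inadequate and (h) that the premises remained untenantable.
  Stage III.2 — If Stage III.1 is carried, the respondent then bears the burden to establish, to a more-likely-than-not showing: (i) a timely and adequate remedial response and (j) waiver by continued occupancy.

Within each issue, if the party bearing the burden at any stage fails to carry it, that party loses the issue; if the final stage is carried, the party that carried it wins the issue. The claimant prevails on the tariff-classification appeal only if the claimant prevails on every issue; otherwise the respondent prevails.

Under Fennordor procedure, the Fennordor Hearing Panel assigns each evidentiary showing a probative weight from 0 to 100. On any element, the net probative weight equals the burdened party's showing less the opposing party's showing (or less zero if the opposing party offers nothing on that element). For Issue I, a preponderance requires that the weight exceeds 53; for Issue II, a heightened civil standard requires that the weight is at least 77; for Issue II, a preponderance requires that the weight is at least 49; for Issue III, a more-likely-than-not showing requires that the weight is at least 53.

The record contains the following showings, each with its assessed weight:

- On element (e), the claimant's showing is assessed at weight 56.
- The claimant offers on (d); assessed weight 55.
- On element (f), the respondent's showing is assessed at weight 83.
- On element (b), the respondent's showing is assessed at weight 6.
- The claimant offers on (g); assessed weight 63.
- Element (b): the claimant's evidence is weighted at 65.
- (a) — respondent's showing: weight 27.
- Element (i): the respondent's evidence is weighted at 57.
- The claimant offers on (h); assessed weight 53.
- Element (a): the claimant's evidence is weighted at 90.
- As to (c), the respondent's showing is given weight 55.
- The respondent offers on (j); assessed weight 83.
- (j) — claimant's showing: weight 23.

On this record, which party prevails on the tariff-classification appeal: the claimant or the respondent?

respondent

— Issue I —
At Stage I.1 the claimant must meet a preponderance (weight exceeds 53): on (a) the weight is 90 less the opposing 27 gives net 63, > 53, so (a) meets the standard; on (b) the weight is 65 less the opposing 6 gives net 59, which does exceed 53, so (b) meets the standard.
  Stage I.1 is satisfied; the onus moves to the respondent.
At Stage I.2 the respondent must meet a preponderance (weight exceeds 53): on (c) the weight is 55, > 53, so (c) meets the standard.
  All elements met at the final stage.
All stages carried — the respondent prevails on this issue.
— Issue II —
Stage II.1 — burden on claimant; standard: a preponderance (weight is at least 49).
    (d): 55 ≥ 49 [met]
    (e): 56 ≥ 49 [met]
  The claimant carries Stage II.1; the respondent now bears the burden.
Stage II.2 — burden on respondent; standard: a heightened civil standard (weight is at least 77).
    (f): 83 ≥ 77 [met]
  Stage II.2 carried; the final stage is satisfied.
With every stage satisfied, the respondent prevails on this issue.
— Issue III —
Stage III.1 (claimant, a more-likely-than-not showing, weight is at least 53): (g) 63 ≥ 53 — meets; (h) 53 ≥ 53 — meets.
  Stage III.1 carried; the burden shifts to the respondent.
Stage III.2 (respondent, a more-likely-than-not showing, weight is at least 53): (i) 57 ≥ 53 — meets; (j) net 83−23=60 ≥ 53 — meets.
  Stage III.2 carried; the final stage is satisfied.
With every stage satisfied, the respondent prevails on this issue.
Per-issue: Issue I → respondent; Issue II → respondent; Issue III → respondent. The claimant must prevail on every issue; overall, the respondent prevails.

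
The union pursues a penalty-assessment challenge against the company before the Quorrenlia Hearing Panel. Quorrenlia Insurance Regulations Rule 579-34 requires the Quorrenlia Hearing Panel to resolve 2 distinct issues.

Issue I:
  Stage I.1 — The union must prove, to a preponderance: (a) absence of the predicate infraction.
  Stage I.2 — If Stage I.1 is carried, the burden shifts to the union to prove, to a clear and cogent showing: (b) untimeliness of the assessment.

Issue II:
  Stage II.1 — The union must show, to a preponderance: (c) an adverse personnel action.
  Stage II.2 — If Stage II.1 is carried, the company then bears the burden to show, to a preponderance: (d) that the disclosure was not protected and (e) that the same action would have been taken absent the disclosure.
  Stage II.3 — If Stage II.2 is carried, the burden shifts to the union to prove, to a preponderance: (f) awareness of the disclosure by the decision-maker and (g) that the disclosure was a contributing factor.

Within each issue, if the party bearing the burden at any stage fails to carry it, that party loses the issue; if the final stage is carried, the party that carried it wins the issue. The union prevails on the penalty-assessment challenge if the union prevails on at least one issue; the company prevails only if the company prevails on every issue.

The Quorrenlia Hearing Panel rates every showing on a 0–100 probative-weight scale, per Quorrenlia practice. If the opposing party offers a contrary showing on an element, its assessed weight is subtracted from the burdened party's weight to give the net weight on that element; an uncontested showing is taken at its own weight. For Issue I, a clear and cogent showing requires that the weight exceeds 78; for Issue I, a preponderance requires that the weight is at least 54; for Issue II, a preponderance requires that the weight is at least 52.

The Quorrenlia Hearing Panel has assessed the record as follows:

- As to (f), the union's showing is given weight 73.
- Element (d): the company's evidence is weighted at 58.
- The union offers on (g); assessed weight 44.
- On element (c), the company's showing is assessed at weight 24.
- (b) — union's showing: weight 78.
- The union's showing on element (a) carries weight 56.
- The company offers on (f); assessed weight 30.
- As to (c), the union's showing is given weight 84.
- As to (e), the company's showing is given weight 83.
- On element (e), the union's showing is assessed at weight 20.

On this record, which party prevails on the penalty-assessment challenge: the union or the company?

company

— Issue I —
Stage I.1 (union, a preponderance, weight is at least 54): (a) 56 ≥ 54 — meets.
  Stage I.1 carried; the burden remains with the union.
Stage I.2 (union, a clear and cogent showing, weight exceeds 78): (b) 78 ≤ 78 — fails.
  Not every element is met, so the union fails to carry Stage I.2.
The analysis ends at Stage I.2; the company prevails on this issue.
— Issue II —
Stage II.1 (union, a preponderance, weight is at least 52): (c) net 84−24=60 ≥ 52 — meets.
  The union carries Stage II.1; the company now bears the burden.
Stage II.2 (company, a preponderance, weight is at least 52): (d) 58 ≥ 52 — meets; (e) net 83−20=63 ≥ 52 — meets.
  The company carries Stage II.2; the union now bears the burden.
Stage II.3 (union, a preponderance, weight is at least 52): (f) net 73−30=43 < 52 — fails; (g) 44 < 52 — fails.
  The union does not carry Stage II.3.
The company prevails on this issue.
Per-issue: Issue I → company; Issue II → company. The union must prevail on at least one issue; overall, the company prevails.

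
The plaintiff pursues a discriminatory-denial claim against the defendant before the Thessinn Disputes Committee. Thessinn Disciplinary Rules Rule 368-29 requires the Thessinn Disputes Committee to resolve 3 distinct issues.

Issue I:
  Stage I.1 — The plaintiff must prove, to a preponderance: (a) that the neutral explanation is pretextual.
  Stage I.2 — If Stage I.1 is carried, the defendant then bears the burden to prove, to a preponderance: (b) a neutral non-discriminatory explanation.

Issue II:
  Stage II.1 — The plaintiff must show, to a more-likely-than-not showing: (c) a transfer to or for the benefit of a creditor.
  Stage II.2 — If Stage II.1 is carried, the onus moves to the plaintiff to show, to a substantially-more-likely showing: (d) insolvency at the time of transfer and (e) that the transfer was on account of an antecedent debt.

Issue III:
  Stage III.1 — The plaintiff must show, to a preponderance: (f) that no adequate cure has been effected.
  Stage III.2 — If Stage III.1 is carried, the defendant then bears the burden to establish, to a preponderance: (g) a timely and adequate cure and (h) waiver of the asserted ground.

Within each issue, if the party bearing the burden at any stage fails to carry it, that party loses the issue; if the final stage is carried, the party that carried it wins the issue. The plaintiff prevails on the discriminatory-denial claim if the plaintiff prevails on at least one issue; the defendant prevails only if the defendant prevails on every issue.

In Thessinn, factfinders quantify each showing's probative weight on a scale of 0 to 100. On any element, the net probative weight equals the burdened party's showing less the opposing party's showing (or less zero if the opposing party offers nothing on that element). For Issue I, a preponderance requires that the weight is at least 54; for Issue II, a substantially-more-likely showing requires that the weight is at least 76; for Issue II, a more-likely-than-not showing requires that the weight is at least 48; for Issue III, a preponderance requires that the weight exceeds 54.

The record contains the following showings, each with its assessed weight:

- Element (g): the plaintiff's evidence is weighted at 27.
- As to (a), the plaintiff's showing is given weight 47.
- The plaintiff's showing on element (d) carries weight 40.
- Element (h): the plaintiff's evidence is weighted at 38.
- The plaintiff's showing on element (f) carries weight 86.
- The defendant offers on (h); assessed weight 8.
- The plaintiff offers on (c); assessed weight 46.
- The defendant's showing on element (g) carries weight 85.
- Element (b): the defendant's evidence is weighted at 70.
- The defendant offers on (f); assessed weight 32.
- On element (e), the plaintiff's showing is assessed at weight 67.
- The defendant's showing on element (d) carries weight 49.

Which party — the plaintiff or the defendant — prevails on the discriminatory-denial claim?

defendant

— Issue I —
Stage I.1 — burden on plaintiff; standard: a preponderance (weight is at least 54).
    (a): 47 < 54 [not met]
  The plaintiff does not carry Stage I.1.
So the defendant prevails on this issue.
— Issue II —
Stage II.1 — burden on plaintiff; standard: a more-likely-than-not showing (weight is at least 48).
    (c): 46 < 48 [not met]
  The plaintiff does not carry Stage II.1.
So the defendant prevails on this issue.
— Issue III —
At Stage III.1 the plaintiff must meet a preponderance (weight exceeds 54): on (f) the weight is 86 less the opposing 32 gives net 54, ≤ 54, so (f) does not meet the standard.
  Stage III.1 not carried; the plaintiff fails its burden.
So the defendant prevails on this issue.
Per-issue: Issue I → defendant; Issue II → defendant; Issue III → defendant. The plaintiff must prevail on at least one issue; overall, the defendant prevails.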